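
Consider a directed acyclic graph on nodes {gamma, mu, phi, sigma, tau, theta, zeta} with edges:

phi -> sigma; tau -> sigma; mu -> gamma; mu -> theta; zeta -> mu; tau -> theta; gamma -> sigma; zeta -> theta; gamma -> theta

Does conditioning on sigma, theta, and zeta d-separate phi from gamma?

Enumerating the 4 paths from phi to gamma and testing each for blocking by {sigma, theta, zeta}:
  1. phi → sigma ← gamma — sigma:collider[open] ⇒ active
  2. phi → sigma ← tau → theta ← mu → gamma — sigma:collider[open]; tau:fork[open]; theta:collider[open]; mu:fork[open] ⇒ active
  3. phi → sigma ← tau → theta ← gamma — sigma:collider[open]; tau:fork[open]; theta:collider[open] ⇒ active
  4. phi → sigma ← tau → theta ← zeta → mu → gamma — sigma:collider[open]; tau:fork[open]; theta:collider[open]; zeta:fork[blocks]; mu:chain[open] ⇒ blocked
At least one path is unblocked, so d-separation fails.

No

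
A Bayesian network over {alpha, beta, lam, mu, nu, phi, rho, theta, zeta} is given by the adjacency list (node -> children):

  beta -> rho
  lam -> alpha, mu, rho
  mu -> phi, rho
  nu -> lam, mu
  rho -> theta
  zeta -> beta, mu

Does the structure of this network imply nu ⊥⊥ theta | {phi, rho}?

Yes

Enumerating the 6 paths from nu to theta and testing each for blocking by {phi, rho}:
Path 1: nu → lam → rho → theta
  rho is a chain here and rho is conditioned on, so the path is blocked at rho.
Path 2: nu → lam → mu ← zeta → beta → rho → theta
  rho is a chain here and rho is conditioned on, so the path is blocked at rho.
Path 3: nu → lam → mu → rho → theta
  rho is a chain here and rho is conditioned on, so the path is blocked at rho.
Path 4: nu → mu ← zeta → beta → rho → theta
  rho is a chain here and rho is conditioned on, so the path is blocked at rho.
Path 5: nu → mu → rho → theta
  rho is a chain here and rho is conditioned on, so the path is blocked at rho.
Path 6: nu → mu ← lam → rho → theta
  rho is a chain here and rho is conditioned on, so the path is blocked at rho.
Since every path is blocked, d-separation holds.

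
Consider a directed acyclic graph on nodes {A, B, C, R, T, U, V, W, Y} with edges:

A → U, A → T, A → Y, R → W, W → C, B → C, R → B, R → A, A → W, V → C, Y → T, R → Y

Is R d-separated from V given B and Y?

Enumerating the 5 paths from R to V and testing each for blocking by {B, Y}:
Path 1: R → W → C ← V
  C is a collider here and neither C nor any of its descendants is conditioned on, so the collider stays closed — the path is blocked at C.
Path 2: R → Y → T ← A → W → C ← V
  Y is a chain here and Y is conditioned on, so the path is blocked at Y.
Path 3: R → Y ← A → W → C ← V
  C is a collider here and neither C nor any of its descendants is conditioned on, so the collider stays closed — the path is blocked at C.
Path 4: R → A → W → C ← V
  C is a collider here and neither C nor any of its descendants is conditioned on, so the collider stays closed — the path is blocked at C.
Path 5: R → B → C ← V
  B is a chain here and B is conditioned on, so the path is blocked at B.
Since every path is blocked, d-separation holds.

Yes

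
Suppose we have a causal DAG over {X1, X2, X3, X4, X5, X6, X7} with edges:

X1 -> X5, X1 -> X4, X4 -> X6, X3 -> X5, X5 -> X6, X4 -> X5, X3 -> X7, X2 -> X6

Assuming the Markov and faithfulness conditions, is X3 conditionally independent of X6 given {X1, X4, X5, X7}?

Yes

Enumerating the 3 paths from X3 to X6 and testing each for blocking by {X1, X4, X5, X7}:
Path 1: X3 → X5 ← X1 → X4 → X6
  X1 is a fork here and X1 is conditioned on, so the path is blocked at X1.
Path 2: X3 → X5 ← X4 → X6
  X4 is a fork here and X4 is conditioned on, so the path is blocked at X4.
Path 3: X3 → X5 → X6
  X5 is a chain here and X5 is conditioned on, so the path is blocked at X5.
Since every path is blocked, d-separation holds.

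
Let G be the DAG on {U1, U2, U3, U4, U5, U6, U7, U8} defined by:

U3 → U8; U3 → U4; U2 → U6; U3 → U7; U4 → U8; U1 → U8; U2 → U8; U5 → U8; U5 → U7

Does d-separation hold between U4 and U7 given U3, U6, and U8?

No — U4 and U7 are not d-separated given {U3, U6, U8}.

There are 4 undirected paths between U4 and U7; checking each against the conditioning set {U3, U6, U8}:
  1. U4 ← U3 → U8 ← U5 → U7 — U3:fork[blocks]; U8:collider[open]; U5:fork[open] ⇒ blocked
  2. U4 ← U3 → U7 — U3:fork[blocks] ⇒ blocked
  3. U4 → U8 ← U3 → U7 — U8:collider[open]; U3:fork[blocks] ⇒ blocked
  4. U4 → U8 ← U5 → U7 — U8:collider[open]; U5:fork[open] ⇒ active
Because an active path exists, U4 and U7 are not d-separated.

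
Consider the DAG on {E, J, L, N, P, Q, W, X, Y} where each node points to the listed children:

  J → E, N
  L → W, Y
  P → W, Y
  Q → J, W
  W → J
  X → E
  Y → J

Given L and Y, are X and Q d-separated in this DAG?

Yes

We examine all 4 paths between X and Q:
  1. X → E ← J ← Y ← P → W ← Q — E:collider[blocks]; J:chain[open]; Y:chain[blocks]; P:fork[open]; W:collider[blocks] ⇒ blocked
  2. X → E ← J ← Y ← L → W ← Q — E:collider[blocks]; J:chain[open]; Y:chain[blocks]; L:fork[blocks]; W:collider[blocks] ⇒ blocked
  3. X → E ← J ← Q — E:collider[blocks]; J:chain[open] ⇒ blocked
  4. X → E ← J ← W ← Q — E:collider[blocks]; J:chain[open]; W:chain[open] ⇒ blocked
All paths are blocked; X ⊥ Q | {L, Y} holds.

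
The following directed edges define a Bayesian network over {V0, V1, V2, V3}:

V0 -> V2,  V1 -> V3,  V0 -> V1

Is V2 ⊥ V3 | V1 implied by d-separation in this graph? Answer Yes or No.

Yes — V2 and V3 are d-separated given {V1}.

The only undirected path from V2 to V3 is:
  1. V2 ← V0 → V1 → V3 — V0:fork[open]; V1:chain[blocks] ⇒ blocked
Since every path is blocked, d-separation holds.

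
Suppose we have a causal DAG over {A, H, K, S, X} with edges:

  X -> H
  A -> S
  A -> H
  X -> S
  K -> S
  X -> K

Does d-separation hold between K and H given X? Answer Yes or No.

4 paths connect K and H; each must be blocked for d-separation to hold:
Path 1: K ← X → H
  X is a fork here and X is conditioned on, so the path is blocked at X.
Path 2: K ← X → S ← A → H
  X is a fork here and X is conditioned on, so the path is blocked at X.
Path 3: K → S ← X → H
  S is a collider here and neither S nor any of its descendants is conditioned on, so the collider stays closed — the path is blocked at S.
Path 4: K → S ← A → H
  S is a collider here and neither S nor any of its descendants is conditioned on, so the collider stays closed — the path is blocked at S.
Every path is blocked, so K and H are d-separated given {X}.

Yes — K and H are d-separated given {X}.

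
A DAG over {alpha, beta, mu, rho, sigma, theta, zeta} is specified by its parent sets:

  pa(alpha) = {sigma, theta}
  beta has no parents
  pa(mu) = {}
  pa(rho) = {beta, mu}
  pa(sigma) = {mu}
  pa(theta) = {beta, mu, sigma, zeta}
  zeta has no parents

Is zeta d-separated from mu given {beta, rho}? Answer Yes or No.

Enumerating the 4 paths from zeta to mu and testing each for blocking by {beta, rho}:
Path 1: zeta → theta ← sigma ← mu
  theta is a collider here and neither theta nor any of its descendants is conditioned on, so the collider stays closed — the path is blocked at theta.
Path 2: zeta → theta → alpha ← sigma ← mu
  alpha is a collider here and neither alpha nor any of its descendants is conditioned on, so the collider stays closed — the path is blocked at alpha.
Path 3: zeta → theta ← beta → rho ← mu
  theta is a collider here and neither theta nor any of its descendants is conditioned on, so the collider stays closed — the path is blocked at theta.
Path 4: zeta → theta ← mu
  theta is a collider here and neither theta nor any of its descendants is conditioned on, so the collider stays closed — the path is blocked at theta.
Every path is blocked, so zeta and mu are d-separated given {beta, rho}.

Yes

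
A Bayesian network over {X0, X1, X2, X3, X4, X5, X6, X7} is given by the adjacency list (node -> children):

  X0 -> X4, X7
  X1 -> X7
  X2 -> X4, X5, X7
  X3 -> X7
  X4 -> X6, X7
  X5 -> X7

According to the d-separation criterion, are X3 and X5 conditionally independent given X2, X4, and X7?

No

Enumerating the 4 paths from X3 to X5 and testing each for blocking by {X2, X4, X7}:
Path 1: X3 → X7 ← X5
  X7 is a collider and X7 is conditioned on, which opens it — no node blocks this path, so it is active.
Path 2: X3 → X7 ← X2 → X5
  X2 is a fork here and X2 is conditioned on, so the path is blocked at X2.
Path 3: X3 → X7 ← X0 → X4 ← X2 → X5
  X2 is a fork here and X2 is conditioned on, so the path is blocked at X2.
Path 4: X3 → X7 ← X4 ← X2 → X5
  X4 is a chain here and X4 is conditioned on, so the path is blocked at X4.
At least one path is unblocked, so d-separation fails.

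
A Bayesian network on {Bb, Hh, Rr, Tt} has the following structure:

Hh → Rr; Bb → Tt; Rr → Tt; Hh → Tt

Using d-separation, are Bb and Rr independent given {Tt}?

Enumerating the 2 paths from Bb to Rr and testing each for blocking by {Tt}:
  1. Bb → Tt ← Hh → Rr — Tt:collider[open]; Hh:fork[open] ⇒ active
  2. Bb → Tt ← Rr — Tt:collider[open] ⇒ active
Because an active path exists, Bb and Rr are not d-separated.

No — Bb and Rr are not d-separated given {Tt}.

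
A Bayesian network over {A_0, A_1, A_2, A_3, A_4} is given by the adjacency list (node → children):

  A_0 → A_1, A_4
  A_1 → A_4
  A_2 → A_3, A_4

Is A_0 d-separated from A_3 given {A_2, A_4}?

2 paths connect A_0 and A_3; each must be blocked for d-separation to hold:
Path 1: A_0 → A_1 → A_4 ← A_2 → A_3
  A_2 is a fork here and A_2 is conditioned on, so the path is blocked at A_2.
Path 2: A_0 → A_4 ← A_2 → A_3
  A_2 is a fork here and A_2 is conditioned on, so the path is blocked at A_2.
Since every path is blocked, d-separation holds.

Yes — A_0 and A_3 are d-separated given {A_2, A_4}.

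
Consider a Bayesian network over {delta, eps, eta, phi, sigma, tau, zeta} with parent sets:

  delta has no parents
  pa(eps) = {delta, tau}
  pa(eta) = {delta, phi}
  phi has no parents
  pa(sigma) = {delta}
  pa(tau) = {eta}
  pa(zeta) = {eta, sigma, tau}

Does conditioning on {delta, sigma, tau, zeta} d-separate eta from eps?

Yes

Enumerating the 6 paths from eta to eps and testing each for blocking by {delta, sigma, tau, zeta}:
  1. eta ← delta → eps — delta:fork[blocks] ⇒ blocked
  2. eta ← delta → sigma → zeta ← tau → eps — delta:fork[blocks]; sigma:chain[blocks]; zeta:collider[open]; tau:fork[blocks] ⇒ blocked
  3. eta → tau → eps — tau:chain[blocks] ⇒ blocked
  4. eta → tau → zeta ← sigma ← delta → eps — tau:chain[blocks]; zeta:collider[open]; sigma:chain[blocks]; delta:fork[blocks] ⇒ blocked
  5. eta → zeta ← tau → eps — zeta:collider[open]; tau:fork[blocks] ⇒ blocked
  6. eta → zeta ← sigma ← delta → eps — zeta:collider[open]; sigma:chain[blocks]; delta:fork[blocks] ⇒ blocked
Since every path is blocked, d-separation holds.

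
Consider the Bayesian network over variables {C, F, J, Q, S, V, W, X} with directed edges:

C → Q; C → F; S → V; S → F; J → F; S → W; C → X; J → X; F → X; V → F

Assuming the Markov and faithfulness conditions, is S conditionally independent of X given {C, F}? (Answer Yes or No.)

There are 6 undirected paths between S and X; checking each against the conditioning set {C, F}:
  1. S → F ← C → X — F:collider[open]; C:fork[blocks] ⇒ blocked
  2. S → F ← J → X — F:collider[open]; J:fork[open] ⇒ active
  3. S → F → X — F:chain[blocks] ⇒ blocked
  4. S → V → F ← C → X — V:chain[open]; F:collider[open]; C:fork[blocks] ⇒ blocked
  5. S → V → F ← J → X — V:chain[open]; F:collider[open]; J:fork[open] ⇒ active
  6. S → V → F → X — V:chain[open]; F:chain[blocks] ⇒ blocked
Since the path S → F ← J → X is active, S and X are not d-separated given {C, F}.

No — S and X are not d-separated given {C, F}.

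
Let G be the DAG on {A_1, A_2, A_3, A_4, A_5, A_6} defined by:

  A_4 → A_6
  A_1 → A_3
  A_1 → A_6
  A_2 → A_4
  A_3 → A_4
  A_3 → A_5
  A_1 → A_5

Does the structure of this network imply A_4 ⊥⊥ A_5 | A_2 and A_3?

Enumerating the 4 paths from A_4 to A_5 and testing each for blocking by {A_2, A_3}:
Path 1: A_4 ← A_3 → A_5
  A_3 is a fork here and A_3 is conditioned on, so the path is blocked at A_3.
Path 2: A_4 ← A_3 ← A_1 → A_5
  A_3 is a chain here and A_3 is conditioned on, so the path is blocked at A_3.
Path 3: A_4 → A_6 ← A_1 → A_3 → A_5
  A_6 is a collider here and neither A_6 nor any of its descendants is conditioned on, so the collider stays closed — the path is blocked at A_6.
Path 4: A_4 → A_6 ← A_1 → A_5
  A_6 is a collider here and neither A_6 nor any of its descendants is conditioned on, so the collider stays closed — the path is blocked at A_6.
All paths are blocked; A_4 ⊥ A_5 | {A_2, A_3} holds.

Yes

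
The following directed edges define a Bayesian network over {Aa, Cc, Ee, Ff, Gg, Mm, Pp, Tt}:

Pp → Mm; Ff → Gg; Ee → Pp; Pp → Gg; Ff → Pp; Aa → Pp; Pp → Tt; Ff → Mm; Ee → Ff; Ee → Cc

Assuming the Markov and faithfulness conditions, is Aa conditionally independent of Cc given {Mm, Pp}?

There are 4 undirected paths between Aa and Cc; checking each against the conditioning set {Mm, Pp}:
Path 1: Aa → Pp ← Ff ← Ee → Cc
  Pp is a collider and Pp is conditioned on, which opens it; Ff is a chain and Ff is not conditioned on; Ee is a fork and Ee is not conditioned on — no node blocks this path, so it is active.
Path 2: Aa → Pp → Gg ← Ff ← Ee → Cc
  Pp is a chain here and Pp is conditioned on, so the path is blocked at Pp.
Path 3: Aa → Pp → Mm ← Ff ← Ee → Cc
  Pp is a chain here and Pp is conditioned on, so the path is blocked at Pp.
Path 4: Aa → Pp ← Ee → Cc
  Pp is a collider and Pp is conditioned on, which opens it; Ee is a fork and Ee is not conditioned on — no node blocks this path, so it is active.
At least one path is unblocked, so d-separation fails.

No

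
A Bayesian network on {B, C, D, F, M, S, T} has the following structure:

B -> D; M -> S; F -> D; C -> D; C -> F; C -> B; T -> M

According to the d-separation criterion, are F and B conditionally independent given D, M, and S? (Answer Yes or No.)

We examine all 4 paths between F and B:
  1. F → D ← B — D:collider[open] ⇒ active
  2. F → D ← C → B — D:collider[open]; C:fork[open] ⇒ active
  3. F ← C → B — C:fork[open] ⇒ active
  4. F ← C → D ← B — C:fork[open]; D:collider[open] ⇒ active
Because an active path exists, F and B are not d-separated.

No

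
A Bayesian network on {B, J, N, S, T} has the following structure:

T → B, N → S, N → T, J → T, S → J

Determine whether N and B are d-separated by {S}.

No

2 paths connect N and B; each must be blocked for d-separation to hold:
Path 1: N → T → B
  T is a chain and T is not conditioned on — no node blocks this path, so it is active.
Path 2: N → S → J → T → B
  S is a chain here and S is conditioned on, so the path is blocked at S.
At least one path is unblocked, so d-separation fails.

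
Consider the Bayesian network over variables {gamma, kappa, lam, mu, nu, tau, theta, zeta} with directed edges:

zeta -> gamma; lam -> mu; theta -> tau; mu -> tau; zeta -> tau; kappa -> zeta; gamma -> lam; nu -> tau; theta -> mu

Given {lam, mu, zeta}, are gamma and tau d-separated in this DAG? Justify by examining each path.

We examine all 3 paths between gamma and tau:
Path 1: gamma ← zeta → tau
  zeta is a fork here and zeta is conditioned on, so the path is blocked at zeta.
Path 2: gamma → lam → mu ← theta → tau
  lam is a chain here and lam is conditioned on, so the path is blocked at lam.
Path 3: gamma → lam → mu → tau
  lam is a chain here and lam is conditioned on, so the path is blocked at lam.
All paths are blocked; gamma ⊥ tau | {lam, mu, zeta} holds.

Yes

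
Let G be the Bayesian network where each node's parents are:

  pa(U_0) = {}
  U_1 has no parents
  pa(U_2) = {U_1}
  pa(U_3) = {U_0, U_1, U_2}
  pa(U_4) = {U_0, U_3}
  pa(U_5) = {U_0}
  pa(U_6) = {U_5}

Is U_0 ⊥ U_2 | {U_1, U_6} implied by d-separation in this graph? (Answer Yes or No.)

There are 4 undirected paths between U_0 and U_2; checking each against the conditioning set {U_1, U_6}:
  1. U_0 → U_3 ← U_1 → U_2 — U_3:collider[blocks]; U_1:fork[blocks] ⇒ blocked
  2. U_0 → U_3 ← U_2 — U_3:collider[blocks] ⇒ blocked
  3. U_0 → U_4 ← U_3 ← U_1 → U_2 — U_4:collider[blocks]; U_3:chain[open]; U_1:fork[blocks] ⇒ blocked
  4. U_0 → U_4 ← U_3 ← U_2 — U_4:collider[blocks]; U_3:chain[open] ⇒ blocked
Every path is blocked, so U_0 and U_2 are d-separated given {U_1, U_6}.

Yes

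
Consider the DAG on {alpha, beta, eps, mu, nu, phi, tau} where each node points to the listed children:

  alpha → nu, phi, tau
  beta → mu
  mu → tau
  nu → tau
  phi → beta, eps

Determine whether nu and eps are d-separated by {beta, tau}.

No

Enumerating the 4 paths from nu to eps and testing each for blocking by {beta, tau}:
  1. nu ← alpha → tau ← mu ← beta ← phi → eps — alpha:fork[open]; tau:collider[open]; mu:chain[open]; beta:chain[blocks]; phi:fork[open] ⇒ blocked
  2. nu ← alpha → phi → eps — alpha:fork[open]; phi:chain[open] ⇒ active
  3. nu → tau ← alpha → phi → eps — tau:collider[open]; alpha:fork[open]; phi:chain[open] ⇒ active
  4. nu → tau ← mu ← beta ← phi → eps — tau:collider[open]; mu:chain[open]; beta:chain[blocks]; phi:fork[open] ⇒ blocked
At least one path is unblocked, so d-separation fails.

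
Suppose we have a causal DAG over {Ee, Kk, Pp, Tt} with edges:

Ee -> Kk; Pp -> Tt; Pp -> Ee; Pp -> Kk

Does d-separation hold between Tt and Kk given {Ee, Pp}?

Yes

There are 2 undirected paths between Tt and Kk; checking each against the conditioning set {Ee, Pp}:
  1. Tt ← Pp → Kk — Pp:fork[blocks] ⇒ blocked
  2. Tt ← Pp → Ee → Kk — Pp:fork[blocks]; Ee:chain[blocks] ⇒ blocked
Every path is blocked, so Tt and Kk are d-separated given {Ee, Pp}.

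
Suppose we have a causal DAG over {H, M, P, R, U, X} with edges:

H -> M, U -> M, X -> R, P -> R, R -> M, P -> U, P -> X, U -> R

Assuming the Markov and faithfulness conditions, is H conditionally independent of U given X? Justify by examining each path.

Yes

Enumerating the 4 paths from H to U and testing each for blocking by {X}:
Path 1: H → M ← U
  M is a collider here and neither M nor any of its descendants is conditioned on, so the collider stays closed — the path is blocked at M.
Path 2: H → M ← R ← X ← P → U
  M is a collider here and neither M nor any of its descendants is conditioned on, so the collider stays closed — the path is blocked at M.
Path 3: H → M ← R ← U
  M is a collider here and neither M nor any of its descendants is conditioned on, so the collider stays closed — the path is blocked at M.
Path 4: H → M ← R ← P → U
  M is a collider here and neither M nor any of its descendants is conditioned on, so the collider stays closed — the path is blocked at M.
All paths are blocked; H ⊥ U | {X} holds.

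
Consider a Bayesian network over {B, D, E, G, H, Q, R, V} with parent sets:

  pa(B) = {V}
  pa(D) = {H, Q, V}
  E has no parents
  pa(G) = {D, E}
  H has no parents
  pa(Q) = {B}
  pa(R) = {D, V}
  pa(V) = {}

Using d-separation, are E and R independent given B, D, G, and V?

3 paths connect E and R; each must be blocked for d-separation to hold:
Path 1: E → G ← D → R
  D is a fork here and D is conditioned on, so the path is blocked at D.
Path 2: E → G ← D ← V → R
  D is a chain here and D is conditioned on, so the path is blocked at D.
Path 3: E → G ← D ← Q ← B ← V → R
  D is a chain here and D is conditioned on, so the path is blocked at D.
Since every path is blocked, d-separation holds.

Yes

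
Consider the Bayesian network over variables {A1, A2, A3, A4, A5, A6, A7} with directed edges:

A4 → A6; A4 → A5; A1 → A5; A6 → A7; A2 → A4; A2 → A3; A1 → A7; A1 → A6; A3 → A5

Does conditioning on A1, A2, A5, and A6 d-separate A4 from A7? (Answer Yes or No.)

Yes

There are 6 undirected paths between A4 and A7; checking each against the conditioning set {A1, A2, A5, A6}:
Path 1: A4 ← A2 → A3 → A5 ← A1 → A6 → A7
  A2 is a fork here and A2 is conditioned on, so the path is blocked at A2.
Path 2: A4 ← A2 → A3 → A5 ← A1 → A7
  A2 is a fork here and A2 is conditioned on, so the path is blocked at A2.
Path 3: A4 → A5 ← A1 → A6 → A7
  A1 is a fork here and A1 is conditioned on, so the path is blocked at A1.
Path 4: A4 → A5 ← A1 → A7
  A1 is a fork here and A1 is conditioned on, so the path is blocked at A1.
Path 5: A4 → A6 ← A1 → A7
  A1 is a fork here and A1 is conditioned on, so the path is blocked at A1.
Path 6: A4 → A6 → A7
  A6 is a chain here and A6 is conditioned on, so the path is blocked at A6.
All paths are blocked; A4 ⊥ A7 | {A1, A2, A5, A6} holds.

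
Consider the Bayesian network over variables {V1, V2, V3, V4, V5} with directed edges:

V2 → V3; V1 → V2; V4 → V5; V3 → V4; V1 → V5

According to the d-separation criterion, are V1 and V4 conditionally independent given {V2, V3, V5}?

Enumerating the 2 paths from V1 to V4 and testing each for blocking by {V2, V3, V5}:
  1. V1 → V5 ← V4 — V5:collider[open] ⇒ active
  2. V1 → V2 → V3 → V4 — V2:chain[blocks]; V3:chain[blocks] ⇒ blocked
Since the path V1 → V5 ← V4 is active, V1 and V4 are not d-separated given {V2, V3, V5}.

No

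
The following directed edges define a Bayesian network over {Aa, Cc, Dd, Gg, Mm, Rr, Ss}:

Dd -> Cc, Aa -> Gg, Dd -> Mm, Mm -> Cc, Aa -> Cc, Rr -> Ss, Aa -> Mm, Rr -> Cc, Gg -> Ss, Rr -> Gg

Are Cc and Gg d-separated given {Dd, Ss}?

No — Cc and Gg are not d-separated given {Dd, Ss}.

There are 5 undirected paths between Cc and Gg; checking each against the conditioning set {Dd, Ss}:
Path 1: Cc ← Dd → Mm ← Aa → Gg
  Dd is a fork here and Dd is conditioned on, so the path is blocked at Dd.
Path 2: Cc ← Aa → Gg
  Aa is a fork and Aa is not conditioned on — no node blocks this path, so it is active.
Path 3: Cc ← Mm ← Aa → Gg
  Mm is a chain and Mm is not conditioned on; Aa is a fork and Aa is not conditioned on — no node blocks this path, so it is active.
Path 4: Cc ← Rr → Gg
  Rr is a fork and Rr is not conditioned on — no node blocks this path, so it is active.
Path 5: Cc ← Rr → Ss ← Gg
  Rr is a fork and Rr is not conditioned on; Ss is a collider and Ss is conditioned on, which opens it — no node blocks this path, so it is active.
Because an active path exists, Cc and Gg are not d-separated.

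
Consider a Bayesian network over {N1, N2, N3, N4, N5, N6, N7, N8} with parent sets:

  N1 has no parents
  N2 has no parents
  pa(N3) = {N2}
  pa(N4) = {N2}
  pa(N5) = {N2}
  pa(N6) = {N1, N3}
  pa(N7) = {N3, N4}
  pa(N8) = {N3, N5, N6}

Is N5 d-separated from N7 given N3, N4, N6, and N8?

Enumerating the 6 paths from N5 to N7 and testing each for blocking by {N3, N4, N6, N8}:
Path 1: N5 ← N2 → N4 → N7
  N4 is a chain here and N4 is conditioned on, so the path is blocked at N4.
Path 2: N5 ← N2 → N3 → N7
  N3 is a chain here and N3 is conditioned on, so the path is blocked at N3.
Path 3: N5 → N8 ← N3 ← N2 → N4 → N7
  N3 is a chain here and N3 is conditioned on, so the path is blocked at N3.
Path 4: N5 → N8 ← N3 → N7
  N3 is a fork here and N3 is conditioned on, so the path is blocked at N3.
Path 5: N5 → N8 ← N6 ← N3 ← N2 → N4 → N7
  N6 is a chain here and N6 is conditioned on, so the path is blocked at N6.
Path 6: N5 → N8 ← N6 ← N3 → N7
  N6 is a chain here and N6 is conditioned on, so the path is blocked at N6.
All paths are blocked; N5 ⊥ N7 | {N3, N4, N6, N8} holds.

Yes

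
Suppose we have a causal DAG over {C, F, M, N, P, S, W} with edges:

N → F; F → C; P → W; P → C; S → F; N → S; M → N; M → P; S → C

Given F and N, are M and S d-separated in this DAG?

Enumerating the 6 paths from M to S and testing each for blocking by {F, N}:
Path 1: M → P → C ← S
  C is a collider here and neither C nor any of its descendants is conditioned on, so the collider stays closed — the path is blocked at C.
Path 2: M → P → C ← F ← S
  C is a collider here and neither C nor any of its descendants is conditioned on, so the collider stays closed — the path is blocked at C.
Path 3: M → P → C ← F ← N → S
  C is a collider here and neither C nor any of its descendants is conditioned on, so the collider stays closed — the path is blocked at C.
Path 4: M → N → S
  N is a chain here and N is conditioned on, so the path is blocked at N.
Path 5: M → N → F → C ← S
  N is a chain here and N is conditioned on, so the path is blocked at N.
Path 6: M → N → F ← S
  N is a chain here and N is conditioned on, so the path is blocked at N.
Every path is blocked, so M and S are d-separated given {F, N}.

Yes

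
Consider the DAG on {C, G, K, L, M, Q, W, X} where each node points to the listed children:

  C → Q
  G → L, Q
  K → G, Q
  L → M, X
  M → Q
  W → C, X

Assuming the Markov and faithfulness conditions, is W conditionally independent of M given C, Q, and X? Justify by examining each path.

Enumerating the 6 paths from W to M and testing each for blocking by {C, Q, X}:
Path 1: W → X ← L ← G ← K → Q ← M
  X is a collider and X is conditioned on, which opens it; L is a chain and L is not conditioned on; G is a chain and G is not conditioned on; K is a fork and K is not conditioned on; Q is a collider and Q is conditioned on, which opens it — no node blocks this path, so it is active.
Path 2: W → X ← L ← G → Q ← M
  X is a collider and X is conditioned on, which opens it; L is a chain and L is not conditioned on; G is a fork and G is not conditioned on; Q is a collider and Q is conditioned on, which opens it — no node blocks this path, so it is active.
Path 3: W → X ← L → M
  X is a collider and X is conditioned on, which opens it; L is a fork and L is not conditioned on — no node blocks this path, so it is active.
Path 4: W → C → Q ← K → G → L → M
  C is a chain here and C is conditioned on, so the path is blocked at C.
Path 5: W → C → Q ← G → L → M
  C is a chain here and C is conditioned on, so the path is blocked at C.
Path 6: W → C → Q ← M
  C is a chain here and C is conditioned on, so the path is blocked at C.
At least one path is unblocked, so d-separation fails.

No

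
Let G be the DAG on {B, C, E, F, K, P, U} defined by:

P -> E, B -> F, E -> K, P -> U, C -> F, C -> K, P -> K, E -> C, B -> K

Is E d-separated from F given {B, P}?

No — E and F are not d-separated given {B, P}.

Enumerating the 6 paths from E to F and testing each for blocking by {B, P}:
Path 1: E → C → F
  C is a chain and C is not conditioned on — no node blocks this path, so it is active.
Path 2: E → C → K ← B → F
  K is a collider here and neither K nor any of its descendants is conditioned on, so the collider stays closed — the path is blocked at K.
Path 3: E ← P → K ← C → F
  P is a fork here and P is conditioned on, so the path is blocked at P.
Path 4: E ← P → K ← B → F
  P is a fork here and P is conditioned on, so the path is blocked at P.
Path 5: E → K ← C → F
  K is a collider here and neither K nor any of its descendants is conditioned on, so the collider stays closed — the path is blocked at K.
Path 6: E → K ← B → F
  K is a collider here and neither K nor any of its descendants is conditioned on, so the collider stays closed — the path is blocked at K.
At least one path is unblocked, so d-separation fails.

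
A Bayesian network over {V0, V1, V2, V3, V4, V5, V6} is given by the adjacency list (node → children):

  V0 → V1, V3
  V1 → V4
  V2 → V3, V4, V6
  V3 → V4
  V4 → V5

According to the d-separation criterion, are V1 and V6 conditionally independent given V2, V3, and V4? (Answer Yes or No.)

There are 4 undirected paths between V1 and V6; checking each against the conditioning set {V2, V3, V4}:
Path 1: V1 → V4 ← V3 ← V2 → V6
  V3 is a chain here and V3 is conditioned on, so the path is blocked at V3.
Path 2: V1 → V4 ← V2 → V6
  V2 is a fork here and V2 is conditioned on, so the path is blocked at V2.
Path 3: V1 ← V0 → V3 ← V2 → V6
  V2 is a fork here and V2 is conditioned on, so the path is blocked at V2.
Path 4: V1 ← V0 → V3 → V4 ← V2 → V6
  V3 is a chain here and V3 is conditioned on, so the path is blocked at V3.
Every path is blocked, so V1 and V6 are d-separated given {V2, V3, V4}.

Yes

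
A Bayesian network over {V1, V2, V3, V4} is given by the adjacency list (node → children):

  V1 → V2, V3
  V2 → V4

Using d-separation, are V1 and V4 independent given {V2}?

Only one path connects V1 and V4:
  1. V1 → V2 → V4 — V2:chain[blocks] ⇒ blocked
Since every path is blocked, d-separation holds.

Yes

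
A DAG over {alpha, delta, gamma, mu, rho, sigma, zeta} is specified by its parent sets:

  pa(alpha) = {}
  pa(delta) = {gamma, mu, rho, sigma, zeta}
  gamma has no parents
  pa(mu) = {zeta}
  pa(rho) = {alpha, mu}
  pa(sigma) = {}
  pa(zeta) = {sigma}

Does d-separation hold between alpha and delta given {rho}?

There are 4 undirected paths between alpha and delta; checking each against the conditioning set {rho}:
Path 1: alpha → rho ← mu ← zeta → delta
  rho is a collider and rho is conditioned on, which opens it; mu is a chain and mu is not conditioned on; zeta is a fork and zeta is not conditioned on — no node blocks this path, so it is active.
Path 2: alpha → rho ← mu ← zeta ← sigma → delta
  rho is a collider and rho is conditioned on, which opens it; mu is a chain and mu is not conditioned on; zeta is a chain and zeta is not conditioned on; sigma is a fork and sigma is not conditioned on — no node blocks this path, so it is active.
Path 3: alpha → rho ← mu → delta
  rho is a collider and rho is conditioned on, which opens it; mu is a fork and mu is not conditioned on — no node blocks this path, so it is active.
Path 4: alpha → rho → delta
  rho is a chain here and rho is conditioned on, so the path is blocked at rho.
Since the path alpha → rho ← mu ← zeta → delta is active, alpha and delta are not d-separated given {rho}.

No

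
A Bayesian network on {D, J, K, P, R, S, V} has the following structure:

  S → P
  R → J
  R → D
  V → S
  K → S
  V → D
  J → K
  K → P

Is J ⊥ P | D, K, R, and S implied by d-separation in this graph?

Yes — J and P are d-separated given {D, K, R, S}.

Enumerating the 4 paths from J to P and testing each for blocking by {D, K, R, S}:
  1. J → K → S → P — K:chain[blocks]; S:chain[blocks] ⇒ blocked
  2. J → K → P — K:chain[blocks] ⇒ blocked
  3. J ← R → D ← V → S ← K → P — R:fork[blocks]; D:collider[open]; V:fork[open]; S:collider[open]; K:fork[blocks] ⇒ blocked
  4. J ← R → D ← V → S → P — R:fork[blocks]; D:collider[open]; V:fork[open]; S:chain[blocks] ⇒ blocked
All paths are blocked; J ⊥ P | {D, K, R, S} holds.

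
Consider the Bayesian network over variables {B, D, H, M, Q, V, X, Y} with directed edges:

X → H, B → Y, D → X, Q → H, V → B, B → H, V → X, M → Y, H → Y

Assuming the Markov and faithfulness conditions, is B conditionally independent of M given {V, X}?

We examine all 3 paths between B and M:
  1. B → H → Y ← M — H:chain[open]; Y:collider[blocks] ⇒ blocked
  2. B ← V → X → H → Y ← M — V:fork[blocks]; X:chain[blocks]; H:chain[open]; Y:collider[blocks] ⇒ blocked
  3. B → Y ← M — Y:collider[blocks] ⇒ blocked
All paths are blocked; B ⊥ M | {V, X} holds.

Yes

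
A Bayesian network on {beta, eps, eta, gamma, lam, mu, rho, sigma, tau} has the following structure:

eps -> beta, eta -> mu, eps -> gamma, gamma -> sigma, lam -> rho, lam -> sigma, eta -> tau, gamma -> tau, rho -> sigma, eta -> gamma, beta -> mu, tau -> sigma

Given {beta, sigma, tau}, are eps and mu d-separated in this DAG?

No — eps and mu are not d-separated given {beta, sigma, tau}.

Enumerating the 4 paths from eps to mu and testing each for blocking by {beta, sigma, tau}:
Path 1: eps → beta → mu
  beta is a chain here and beta is conditioned on, so the path is blocked at beta.
Path 2: eps → gamma ← eta → mu
  gamma is a collider and its descendant sigma is conditioned on, which opens it; eta is a fork and eta is not conditioned on — no node blocks this path, so it is active.
Path 3: eps → gamma → sigma ← tau ← eta → mu
  tau is a chain here and tau is conditioned on, so the path is blocked at tau.
Path 4: eps → gamma → tau ← eta → mu
  gamma is a chain and gamma is not conditioned on; tau is a collider and tau is conditioned on, which opens it; eta is a fork and eta is not conditioned on — no node blocks this path, so it is active.
Since the path eps → gamma ← eta → mu is active, eps and mu are not d-separated given {beta, sigma, tau}.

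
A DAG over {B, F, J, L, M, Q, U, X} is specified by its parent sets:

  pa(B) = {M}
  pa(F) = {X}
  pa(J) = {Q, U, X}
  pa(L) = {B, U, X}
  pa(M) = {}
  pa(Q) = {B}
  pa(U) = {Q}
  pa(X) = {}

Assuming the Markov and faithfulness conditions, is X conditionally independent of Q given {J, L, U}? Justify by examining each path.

Enumerating the 6 paths from X to Q and testing each for blocking by {J, L, U}:
Path 1: X → L ← U ← Q
  U is a chain here and U is conditioned on, so the path is blocked at U.
Path 2: X → L ← U → J ← Q
  U is a fork here and U is conditioned on, so the path is blocked at U.
Path 3: X → L ← B → Q
  L is a collider and L is conditioned on, which opens it; B is a fork and B is not conditioned on — no node blocks this path, so it is active.
Path 4: X → J ← U → L ← B → Q
  U is a fork here and U is conditioned on, so the path is blocked at U.
Path 5: X → J ← U ← Q
  U is a chain here and U is conditioned on, so the path is blocked at U.
Path 6: X → J ← Q
  J is a collider and J is conditioned on, which opens it — no node blocks this path, so it is active.
Because an active path exists, X and Q are not d-separated.

No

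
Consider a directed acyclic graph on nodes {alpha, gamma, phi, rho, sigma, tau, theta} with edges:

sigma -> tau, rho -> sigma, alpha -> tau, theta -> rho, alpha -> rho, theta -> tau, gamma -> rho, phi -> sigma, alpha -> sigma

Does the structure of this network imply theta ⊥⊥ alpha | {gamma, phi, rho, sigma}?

No

6 paths connect theta and alpha; each must be blocked for d-separation to hold:
Path 1: theta → tau ← alpha
  tau is a collider here and neither tau nor any of its descendants is conditioned on, so the collider stays closed — the path is blocked at tau.
Path 2: theta → tau ← sigma ← alpha
  tau is a collider here and neither tau nor any of its descendants is conditioned on, so the collider stays closed — the path is blocked at tau.
Path 3: theta → tau ← sigma ← rho ← alpha
  tau is a collider here and neither tau nor any of its descendants is conditioned on, so the collider stays closed — the path is blocked at tau.
Path 4: theta → rho ← alpha
  rho is a collider and rho is conditioned on, which opens it — no node blocks this path, so it is active.
Path 5: theta → rho → sigma → tau ← alpha
  rho is a chain here and rho is conditioned on, so the path is blocked at rho.
Path 6: theta → rho → sigma ← alpha
  rho is a chain here and rho is conditioned on, so the path is blocked at rho.
At least one path is unblocked, so d-separation fails.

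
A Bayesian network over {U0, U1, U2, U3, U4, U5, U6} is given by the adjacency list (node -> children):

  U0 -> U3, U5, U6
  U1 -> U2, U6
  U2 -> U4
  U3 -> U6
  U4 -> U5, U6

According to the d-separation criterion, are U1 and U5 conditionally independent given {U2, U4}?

There are 6 undirected paths between U1 and U5; checking each against the conditioning set {U2, U4}:
Path 1: U1 → U2 → U4 → U5
  U2 is a chain here and U2 is conditioned on, so the path is blocked at U2.
Path 2: U1 → U2 → U4 → U6 ← U3 ← U0 → U5
  U2 is a chain here and U2 is conditioned on, so the path is blocked at U2.
Path 3: U1 → U2 → U4 → U6 ← U0 → U5
  U2 is a chain here and U2 is conditioned on, so the path is blocked at U2.
Path 4: U1 → U6 ← U4 → U5
  U6 is a collider here and neither U6 nor any of its descendants is conditioned on, so the collider stays closed — the path is blocked at U6.
Path 5: U1 → U6 ← U3 ← U0 → U5
  U6 is a collider here and neither U6 nor any of its descendants is conditioned on, so the collider stays closed — the path is blocked at U6.
Path 6: U1 → U6 ← U0 → U5
  U6 is a collider here and neither U6 nor any of its descendants is conditioned on, so the collider stays closed — the path is blocked at U6.
Every path is blocked, so U1 and U5 are d-separated given {U2, U4}.

Yes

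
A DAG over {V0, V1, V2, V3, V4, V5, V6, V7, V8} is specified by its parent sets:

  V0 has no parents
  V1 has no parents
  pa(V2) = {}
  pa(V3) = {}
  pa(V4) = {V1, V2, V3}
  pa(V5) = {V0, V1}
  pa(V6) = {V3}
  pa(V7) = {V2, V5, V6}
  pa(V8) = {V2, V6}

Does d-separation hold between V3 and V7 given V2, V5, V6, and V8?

Yes

Enumerating the 6 paths from V3 to V7 and testing each for blocking by {V2, V5, V6, V8}:
  1. V3 → V6 → V7 — V6:chain[blocks] ⇒ blocked
  2. V3 → V6 → V8 ← V2 → V7 — V6:chain[blocks]; V8:collider[open]; V2:fork[blocks] ⇒ blocked
  3. V3 → V6 → V8 ← V2 → V4 ← V1 → V5 → V7 — V6:chain[blocks]; V8:collider[open]; V2:fork[blocks]; V4:collider[blocks]; V1:fork[open]; V5:chain[blocks] ⇒ blocked
  4. V3 → V4 ← V1 → V5 → V7 — V4:collider[blocks]; V1:fork[open]; V5:chain[blocks] ⇒ blocked
  5. V3 → V4 ← V2 → V7 — V4:collider[blocks]; V2:fork[blocks] ⇒ blocked
  6. V3 → V4 ← V2 → V8 ← V6 → V7 — V4:collider[blocks]; V2:fork[blocks]; V8:collider[open]; V6:fork[blocks] ⇒ blocked
Since every path is blocked, d-separation holds.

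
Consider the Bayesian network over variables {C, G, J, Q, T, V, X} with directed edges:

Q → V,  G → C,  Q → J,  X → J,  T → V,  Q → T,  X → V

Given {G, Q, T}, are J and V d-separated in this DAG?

We examine all 3 paths between J and V:
  1. J ← X → V — X:fork[open] ⇒ active
  2. J ← Q → V — Q:fork[blocks] ⇒ blocked
  3. J ← Q → T → V — Q:fork[blocks]; T:chain[blocks] ⇒ blocked
Because an active path exists, J and V are not d-separated.

No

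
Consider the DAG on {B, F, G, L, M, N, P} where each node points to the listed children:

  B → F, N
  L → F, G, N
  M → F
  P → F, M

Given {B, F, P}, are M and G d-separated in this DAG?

No

We examine all 4 paths between M and G:
Path 1: M → F ← B → N ← L → G
  B is a fork here and B is conditioned on, so the path is blocked at B.
Path 2: M → F ← L → G
  F is a collider and F is conditioned on, which opens it; L is a fork and L is not conditioned on — no node blocks this path, so it is active.
Path 3: M ← P → F ← B → N ← L → G
  P is a fork here and P is conditioned on, so the path is blocked at P.
Path 4: M ← P → F ← L → G
  P is a fork here and P is conditioned on, so the path is blocked at P.
Because an active path exists, M and G are not d-separated.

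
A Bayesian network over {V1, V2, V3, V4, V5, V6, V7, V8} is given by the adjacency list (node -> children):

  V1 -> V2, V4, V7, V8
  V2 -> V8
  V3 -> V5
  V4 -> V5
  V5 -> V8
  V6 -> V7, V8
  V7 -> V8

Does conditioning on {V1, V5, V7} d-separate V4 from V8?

Yes

5 paths connect V4 and V8; each must be blocked for d-separation to hold:
Path 1: V4 → V5 → V8
  V5 is a chain here and V5 is conditioned on, so the path is blocked at V5.
Path 2: V4 ← V1 → V8
  V1 is a fork here and V1 is conditioned on, so the path is blocked at V1.
Path 3: V4 ← V1 → V7 → V8
  V1 is a fork here and V1 is conditioned on, so the path is blocked at V1.
Path 4: V4 ← V1 → V7 ← V6 → V8
  V1 is a fork here and V1 is conditioned on, so the path is blocked at V1.
Path 5: V4 ← V1 → V2 → V8
  V1 is a fork here and V1 is conditioned on, so the path is blocked at V1.
All paths are blocked; V4 ⊥ V8 | {V1, V5, V7} holds.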